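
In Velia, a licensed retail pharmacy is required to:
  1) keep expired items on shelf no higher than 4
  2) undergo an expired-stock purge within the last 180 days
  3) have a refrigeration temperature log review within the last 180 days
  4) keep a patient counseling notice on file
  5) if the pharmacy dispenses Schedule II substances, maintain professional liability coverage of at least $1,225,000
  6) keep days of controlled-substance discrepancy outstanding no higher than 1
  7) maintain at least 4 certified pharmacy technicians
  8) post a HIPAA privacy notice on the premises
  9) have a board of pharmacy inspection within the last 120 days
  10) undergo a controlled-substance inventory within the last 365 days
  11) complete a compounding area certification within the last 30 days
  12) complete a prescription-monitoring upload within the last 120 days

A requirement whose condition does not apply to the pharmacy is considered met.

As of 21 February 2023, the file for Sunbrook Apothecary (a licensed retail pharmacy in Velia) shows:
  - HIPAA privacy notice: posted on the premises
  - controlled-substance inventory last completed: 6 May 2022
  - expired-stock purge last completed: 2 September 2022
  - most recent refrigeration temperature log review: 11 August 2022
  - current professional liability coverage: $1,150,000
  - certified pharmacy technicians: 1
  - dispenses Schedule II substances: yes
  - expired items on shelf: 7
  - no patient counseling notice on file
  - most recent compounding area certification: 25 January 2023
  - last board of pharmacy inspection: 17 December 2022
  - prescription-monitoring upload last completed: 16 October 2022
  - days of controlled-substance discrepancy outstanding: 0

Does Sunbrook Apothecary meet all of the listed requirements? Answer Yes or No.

1. expired items on shelf 7 > 4 → not met
2. expired-stock purge 172 days ago vs limit 180 → met
3. refrigeration temperature log review 194 days ago vs limit 180 → not met
4. patient counseling notice absent → not met
5. condition 'dispenses Schedule II substances' holds; professional liability coverage $1,150,000 < $1,225,000 → not met
6. days of controlled-substance discrepancy outstanding 0 ≤ 1 → met
7. certified pharmacy technicians 1 < 4 → not met
8. HIPAA privacy notice present → met
9. board of pharmacy inspection 66 days ago vs limit 120 → met
10. controlled-substance inventory 291 days ago vs limit 365 → met
11. compounding area certification 27 days ago vs limit 30 → met
12. prescription-monitoring upload 128 days ago vs limit 120 → not met
Not met: 1, 3, 4, 5, 7, 12

No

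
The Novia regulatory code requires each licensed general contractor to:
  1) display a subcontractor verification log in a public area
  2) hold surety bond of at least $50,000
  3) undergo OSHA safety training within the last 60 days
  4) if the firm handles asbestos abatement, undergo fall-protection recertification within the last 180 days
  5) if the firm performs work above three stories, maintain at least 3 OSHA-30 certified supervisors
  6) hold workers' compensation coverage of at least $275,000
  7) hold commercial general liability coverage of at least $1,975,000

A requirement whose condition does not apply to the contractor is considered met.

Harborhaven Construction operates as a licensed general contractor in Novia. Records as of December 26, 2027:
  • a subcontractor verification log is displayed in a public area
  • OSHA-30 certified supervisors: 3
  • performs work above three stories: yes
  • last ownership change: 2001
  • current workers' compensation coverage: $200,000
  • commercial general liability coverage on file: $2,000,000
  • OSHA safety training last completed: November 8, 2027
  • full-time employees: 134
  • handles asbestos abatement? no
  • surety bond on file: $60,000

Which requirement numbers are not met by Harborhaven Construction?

1. subcontractor verification log present → met
2. surety bond $60,000 ≥ $50,000 → met
3. OSHA safety training 48 days ago vs limit 60 → met
4. condition 'handles asbestos abatement' does not hold → requirement n/a → met
5. condition 'performs work above three stories' holds; OSHA-30 certified supervisors 3 ≥ 3 → met
6. workers' compensation coverage $200,000 < $275,000 → not met
7. commercial general liability coverage $2,000,000 ≥ $1,975,000 → met
Not met: 6

6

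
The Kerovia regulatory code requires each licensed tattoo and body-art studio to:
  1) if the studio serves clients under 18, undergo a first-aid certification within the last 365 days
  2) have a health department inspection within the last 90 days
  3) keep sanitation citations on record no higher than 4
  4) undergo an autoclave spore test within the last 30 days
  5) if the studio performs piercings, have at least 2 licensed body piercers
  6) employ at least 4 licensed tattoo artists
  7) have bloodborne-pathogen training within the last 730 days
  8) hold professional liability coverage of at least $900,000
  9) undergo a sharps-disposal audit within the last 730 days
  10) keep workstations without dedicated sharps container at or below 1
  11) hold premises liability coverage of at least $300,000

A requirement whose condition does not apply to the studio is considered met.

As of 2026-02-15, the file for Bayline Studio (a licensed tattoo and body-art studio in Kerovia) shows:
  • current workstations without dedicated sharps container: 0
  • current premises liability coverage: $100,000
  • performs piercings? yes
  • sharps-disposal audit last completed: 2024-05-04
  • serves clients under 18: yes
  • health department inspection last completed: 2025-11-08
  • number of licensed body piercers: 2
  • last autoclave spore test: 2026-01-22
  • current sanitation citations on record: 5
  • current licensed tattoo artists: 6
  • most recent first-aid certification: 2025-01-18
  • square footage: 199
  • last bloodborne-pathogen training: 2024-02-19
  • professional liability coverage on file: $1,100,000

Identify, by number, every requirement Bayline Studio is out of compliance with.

1. condition 'serves clients under 18' holds; first-aid certification 393 days ago vs limit 365 → not met
2. health department inspection 99 days ago vs limit 90 → not met
3. sanitation citations on record 5 > 4 → not met
4. autoclave spore test 24 days ago vs limit 30 → met
5. condition 'performs piercings' holds; licensed body piercers 2 ≥ 2 → met
6. licensed tattoo artists 6 ≥ 4 → met
7. bloodborne-pathogen training 727 days ago vs limit 730 → met
8. professional liability coverage $1,100,000 ≥ $900,000 → met
9. sharps-disposal audit 652 days ago vs limit 730 → met
10. workstations without dedicated sharps container 0 ≤ 1 → met
11. premises liability coverage $100,000 < $300,000 → not met
Not met: 1, 2, 3, 11

1, 2, 3, 11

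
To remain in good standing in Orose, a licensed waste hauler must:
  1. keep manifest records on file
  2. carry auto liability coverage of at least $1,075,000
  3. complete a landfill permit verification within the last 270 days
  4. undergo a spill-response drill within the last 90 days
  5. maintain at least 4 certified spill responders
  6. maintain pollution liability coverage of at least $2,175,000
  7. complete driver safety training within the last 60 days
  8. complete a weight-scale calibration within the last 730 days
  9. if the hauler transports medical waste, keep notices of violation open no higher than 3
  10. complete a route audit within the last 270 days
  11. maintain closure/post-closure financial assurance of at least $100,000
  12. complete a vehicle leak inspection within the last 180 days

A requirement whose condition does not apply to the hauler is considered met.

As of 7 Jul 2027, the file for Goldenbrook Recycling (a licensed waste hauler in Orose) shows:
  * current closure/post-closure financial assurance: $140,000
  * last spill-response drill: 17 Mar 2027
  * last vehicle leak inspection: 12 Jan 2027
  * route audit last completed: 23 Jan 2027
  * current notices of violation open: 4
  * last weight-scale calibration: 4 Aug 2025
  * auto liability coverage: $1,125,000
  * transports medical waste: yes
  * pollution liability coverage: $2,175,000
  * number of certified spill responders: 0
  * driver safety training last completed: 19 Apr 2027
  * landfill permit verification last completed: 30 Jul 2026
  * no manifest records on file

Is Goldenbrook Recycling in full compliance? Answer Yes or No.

No

1. manifest records absent → not met
2. auto liability coverage $1,125,000 ≥ $1,075,000 → met
3. landfill permit verification 342 days ago vs limit 270 → not met
4. spill-response drill 112 days ago vs limit 90 → not met
5. certified spill responders 0 < 4 → not met
6. pollution liability coverage $2,175,000 ≥ $2,175,000 → met
7. driver safety training 79 days ago vs limit 60 → not met
8. weight-scale calibration 702 days ago vs limit 730 → met
9. condition 'transports medical waste' holds; notices of violation open 4 > 3 → not met
10. route audit 165 days ago vs limit 270 → met
11. closure/post-closure financial assurance $140,000 ≥ $100,000 → met
12. vehicle leak inspection 176 days ago vs limit 180 → met
Not met: 1, 3, 4, 5, 7, 9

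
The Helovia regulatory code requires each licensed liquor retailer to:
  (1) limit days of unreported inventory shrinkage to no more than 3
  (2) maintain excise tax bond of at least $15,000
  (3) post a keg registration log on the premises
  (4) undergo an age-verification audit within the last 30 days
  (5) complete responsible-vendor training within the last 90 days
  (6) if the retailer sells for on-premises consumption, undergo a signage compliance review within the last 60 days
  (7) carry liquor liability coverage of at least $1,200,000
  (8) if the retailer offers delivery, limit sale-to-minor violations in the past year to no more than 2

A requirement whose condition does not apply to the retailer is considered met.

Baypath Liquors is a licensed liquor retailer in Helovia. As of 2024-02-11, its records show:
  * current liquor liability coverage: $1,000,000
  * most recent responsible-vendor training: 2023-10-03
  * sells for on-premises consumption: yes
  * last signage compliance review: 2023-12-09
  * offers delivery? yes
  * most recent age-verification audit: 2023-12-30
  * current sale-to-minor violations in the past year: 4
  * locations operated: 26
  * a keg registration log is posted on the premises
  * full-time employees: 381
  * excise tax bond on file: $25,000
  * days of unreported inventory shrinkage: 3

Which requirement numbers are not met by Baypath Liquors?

1. days of unreported inventory shrinkage 3 ≤ 3 → met
2. excise tax bond $25,000 ≥ $15,000 → met
3. keg registration log present → met
4. age-verification audit 43 days ago vs limit 30 → not met
5. responsible-vendor training 131 days ago vs limit 90 → not met
6. condition 'sells for on-premises consumption' holds; signage compliance review 64 days ago vs limit 60 → not met
7. liquor liability coverage $1,000,000 < $1,200,000 → not met
8. condition 'offers delivery' holds; sale-to-minor violations in the past year 4 > 2 → not met
Not met: 4, 5, 6, 7, 8

4, 5, 6, 7, 8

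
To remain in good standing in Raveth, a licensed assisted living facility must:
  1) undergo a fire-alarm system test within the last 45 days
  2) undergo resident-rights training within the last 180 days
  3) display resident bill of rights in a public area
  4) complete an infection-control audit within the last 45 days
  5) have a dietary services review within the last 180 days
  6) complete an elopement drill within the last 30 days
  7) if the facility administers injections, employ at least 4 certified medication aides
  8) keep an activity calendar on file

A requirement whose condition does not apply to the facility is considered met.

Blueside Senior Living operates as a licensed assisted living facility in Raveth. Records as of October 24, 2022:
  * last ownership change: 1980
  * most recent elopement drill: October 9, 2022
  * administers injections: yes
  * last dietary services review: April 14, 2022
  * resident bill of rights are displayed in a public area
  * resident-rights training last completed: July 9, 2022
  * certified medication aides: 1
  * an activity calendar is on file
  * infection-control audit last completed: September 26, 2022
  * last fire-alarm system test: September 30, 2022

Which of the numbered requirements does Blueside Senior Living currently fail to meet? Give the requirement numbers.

1. fire-alarm system test 24 days ago vs limit 45 → met
2. resident-rights training 107 days ago vs limit 180 → met
3. resident bill of rights present → met
4. infection-control audit 28 days ago vs limit 45 → met
5. dietary services review 193 days ago vs limit 180 → not met
6. elopement drill 15 days ago vs limit 30 → met
7. condition 'administers injections' holds; certified medication aides 1 < 4 → not met
8. activity calendar present → met
Not met: 5, 7

5, 7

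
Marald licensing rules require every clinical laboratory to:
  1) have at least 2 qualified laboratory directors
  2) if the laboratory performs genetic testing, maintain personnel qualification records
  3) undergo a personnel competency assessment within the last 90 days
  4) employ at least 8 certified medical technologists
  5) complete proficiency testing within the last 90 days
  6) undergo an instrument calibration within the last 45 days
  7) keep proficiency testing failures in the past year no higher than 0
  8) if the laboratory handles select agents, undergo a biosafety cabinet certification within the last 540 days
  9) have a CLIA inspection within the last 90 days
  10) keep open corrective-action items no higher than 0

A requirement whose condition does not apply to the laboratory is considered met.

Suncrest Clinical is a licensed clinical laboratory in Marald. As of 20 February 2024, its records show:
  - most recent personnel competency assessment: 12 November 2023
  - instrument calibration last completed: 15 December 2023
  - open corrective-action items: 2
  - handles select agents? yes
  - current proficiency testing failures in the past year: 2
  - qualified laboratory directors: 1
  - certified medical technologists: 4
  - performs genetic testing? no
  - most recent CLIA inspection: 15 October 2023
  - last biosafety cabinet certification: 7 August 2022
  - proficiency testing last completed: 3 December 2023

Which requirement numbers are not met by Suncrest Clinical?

1, 3, 4, 6, 7, 8, 9, 10

1. qualified laboratory directors 1 < 2 → not met
2. condition 'performs genetic testing' does not hold → requirement n/a → met
3. personnel competency assessment 100 days ago vs limit 90 → not met
4. certified medical technologists 4 < 8 → not met
5. proficiency testing 79 days ago vs limit 90 → met
6. instrument calibration 67 days ago vs limit 45 → not met
7. proficiency testing failures in the past year 2 > 0 → not met
8. condition 'handles select agents' holds; biosafety cabinet certification 562 days ago vs limit 540 → not met
9. CLIA inspection 128 days ago vs limit 90 → not met
10. open corrective-action items 2 > 0 → not met
Not met: 1, 3, 4, 6, 7, 8, 9, 10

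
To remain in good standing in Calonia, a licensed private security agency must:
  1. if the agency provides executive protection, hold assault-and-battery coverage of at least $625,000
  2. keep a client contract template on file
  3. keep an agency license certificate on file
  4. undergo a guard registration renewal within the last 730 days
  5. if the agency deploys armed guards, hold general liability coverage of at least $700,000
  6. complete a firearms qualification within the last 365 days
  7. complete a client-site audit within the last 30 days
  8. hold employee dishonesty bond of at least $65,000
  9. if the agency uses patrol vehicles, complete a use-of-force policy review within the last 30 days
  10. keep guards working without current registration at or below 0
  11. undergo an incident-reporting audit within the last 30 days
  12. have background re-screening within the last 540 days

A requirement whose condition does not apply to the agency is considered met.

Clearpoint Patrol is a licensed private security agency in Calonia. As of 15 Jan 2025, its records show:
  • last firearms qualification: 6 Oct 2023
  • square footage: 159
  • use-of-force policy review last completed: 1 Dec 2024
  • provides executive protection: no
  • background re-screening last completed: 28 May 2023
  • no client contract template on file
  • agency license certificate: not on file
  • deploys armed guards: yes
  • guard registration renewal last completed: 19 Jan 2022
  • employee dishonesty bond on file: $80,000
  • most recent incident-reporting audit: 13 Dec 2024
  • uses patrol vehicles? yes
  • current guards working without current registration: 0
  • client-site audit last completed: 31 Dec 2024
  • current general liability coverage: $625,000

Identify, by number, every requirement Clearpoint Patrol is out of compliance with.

1. condition 'provides executive protection' does not hold → requirement n/a → met
2. client contract template absent → not met
3. agency license certificate absent → not met
4. guard registration renewal 1092 days ago vs limit 730 → not met
5. condition 'deploys armed guards' holds; general liability coverage $625,000 < $700,000 → not met
6. firearms qualification 467 days ago vs limit 365 → not met
7. client-site audit 15 days ago vs limit 30 → met
8. employee dishonesty bond $80,000 ≥ $65,000 → met
9. condition 'uses patrol vehicles' holds; use-of-force policy review 45 days ago vs limit 30 → not met
10. guards working without current registration 0 ≤ 0 → met
11. incident-reporting audit 33 days ago vs limit 30 → not met
12. background re-screening 598 days ago vs limit 540 → not met
Not met: 2, 3, 4, 5, 6, 9, 11, 12

2, 3, 4, 5, 6, 9, 11, 12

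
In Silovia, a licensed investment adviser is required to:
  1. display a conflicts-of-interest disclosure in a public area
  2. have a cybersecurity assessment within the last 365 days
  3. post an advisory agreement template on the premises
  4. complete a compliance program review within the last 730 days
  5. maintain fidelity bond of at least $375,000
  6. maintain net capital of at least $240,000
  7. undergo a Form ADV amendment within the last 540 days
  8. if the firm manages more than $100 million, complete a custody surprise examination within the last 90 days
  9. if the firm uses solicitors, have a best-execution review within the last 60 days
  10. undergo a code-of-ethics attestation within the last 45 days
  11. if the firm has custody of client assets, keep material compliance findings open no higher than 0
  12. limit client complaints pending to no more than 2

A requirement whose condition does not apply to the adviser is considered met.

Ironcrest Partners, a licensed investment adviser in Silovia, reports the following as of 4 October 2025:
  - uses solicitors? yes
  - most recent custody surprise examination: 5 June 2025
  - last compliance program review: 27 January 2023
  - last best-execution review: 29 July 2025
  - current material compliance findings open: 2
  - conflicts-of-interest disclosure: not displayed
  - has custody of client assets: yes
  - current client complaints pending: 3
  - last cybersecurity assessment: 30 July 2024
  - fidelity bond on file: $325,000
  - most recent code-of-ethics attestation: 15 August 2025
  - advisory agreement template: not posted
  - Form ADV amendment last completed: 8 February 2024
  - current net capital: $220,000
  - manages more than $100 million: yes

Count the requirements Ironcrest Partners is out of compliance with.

1. conflicts-of-interest disclosure absent → not met
2. cybersecurity assessment 431 days ago vs limit 365 → not met
3. advisory agreement template absent → not met
4. compliance program review 981 days ago vs limit 730 → not met
5. fidelity bond $325,000 < $375,000 → not met
6. net capital $220,000 < $240,000 → not met
7. Form ADV amendment 604 days ago vs limit 540 → not met
8. condition 'manages more than $100 million' holds; custody surprise examination 121 days ago vs limit 90 → not met
9. condition 'uses solicitors' holds; best-execution review 67 days ago vs limit 60 → not met
10. code-of-ethics attestation 50 days ago vs limit 45 → not met
11. condition 'has custody of client assets' holds; material compliance findings open 2 > 0 → not met
12. client complaints pending 3 > 2 → not met
Not met: 12 of 12

12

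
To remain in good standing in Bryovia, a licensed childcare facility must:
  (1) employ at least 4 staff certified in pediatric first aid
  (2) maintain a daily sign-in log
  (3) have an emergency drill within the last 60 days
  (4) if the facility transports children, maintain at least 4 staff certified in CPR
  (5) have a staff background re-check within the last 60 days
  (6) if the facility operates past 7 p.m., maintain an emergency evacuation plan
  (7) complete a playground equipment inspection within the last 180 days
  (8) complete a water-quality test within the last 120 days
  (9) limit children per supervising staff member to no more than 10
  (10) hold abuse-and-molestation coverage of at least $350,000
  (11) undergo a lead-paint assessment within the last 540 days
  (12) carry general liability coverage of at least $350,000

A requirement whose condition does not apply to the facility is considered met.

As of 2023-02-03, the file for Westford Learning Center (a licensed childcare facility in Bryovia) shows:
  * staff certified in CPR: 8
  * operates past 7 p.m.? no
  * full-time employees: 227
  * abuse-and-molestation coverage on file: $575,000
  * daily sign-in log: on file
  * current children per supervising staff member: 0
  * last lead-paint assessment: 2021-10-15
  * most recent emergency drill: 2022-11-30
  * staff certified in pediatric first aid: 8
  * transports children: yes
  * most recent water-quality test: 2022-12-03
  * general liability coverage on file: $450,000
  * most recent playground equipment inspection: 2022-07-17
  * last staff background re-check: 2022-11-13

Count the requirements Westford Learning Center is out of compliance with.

3

1. staff certified in pediatric first aid 8 ≥ 4 → met
2. daily sign-in log present → met
3. emergency drill 65 days ago vs limit 60 → not met
4. condition 'transports children' holds; staff certified in CPR 8 ≥ 4 → met
5. staff background re-check 82 days ago vs limit 60 → not met
6. condition 'operates past 7 p.m.' does not hold → requirement n/a → met
7. playground equipment inspection 201 days ago vs limit 180 → not met
8. water-quality test 62 days ago vs limit 120 → met
9. children per supervising staff member 0 ≤ 10 → met
10. abuse-and-molestation coverage $575,000 ≥ $350,000 → met
11. lead-paint assessment 476 days ago vs limit 540 → met
12. general liability coverage $450,000 ≥ $350,000 → met
Not met: 3 of 12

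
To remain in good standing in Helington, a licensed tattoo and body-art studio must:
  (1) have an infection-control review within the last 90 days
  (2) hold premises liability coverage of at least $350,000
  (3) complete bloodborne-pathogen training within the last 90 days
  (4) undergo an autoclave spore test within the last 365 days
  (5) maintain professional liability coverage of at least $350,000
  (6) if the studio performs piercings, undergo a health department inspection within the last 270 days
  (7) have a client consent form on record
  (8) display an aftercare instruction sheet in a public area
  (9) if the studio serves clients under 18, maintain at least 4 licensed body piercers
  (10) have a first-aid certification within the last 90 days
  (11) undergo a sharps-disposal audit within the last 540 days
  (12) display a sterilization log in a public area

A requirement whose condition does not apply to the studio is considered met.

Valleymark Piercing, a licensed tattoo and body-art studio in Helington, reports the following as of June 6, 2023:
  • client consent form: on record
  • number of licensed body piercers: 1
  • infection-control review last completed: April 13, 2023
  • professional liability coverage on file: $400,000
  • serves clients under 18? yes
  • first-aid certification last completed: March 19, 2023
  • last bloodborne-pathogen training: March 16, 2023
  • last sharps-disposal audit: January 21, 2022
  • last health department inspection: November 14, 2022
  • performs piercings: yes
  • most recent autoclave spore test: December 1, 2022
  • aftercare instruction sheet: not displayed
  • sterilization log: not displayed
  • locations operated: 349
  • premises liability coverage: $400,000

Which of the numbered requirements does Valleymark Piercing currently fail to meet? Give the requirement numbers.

1. infection-control review 54 days ago vs limit 90 → met
2. premises liability coverage $400,000 ≥ $350,000 → met
3. bloodborne-pathogen training 82 days ago vs limit 90 → met
4. autoclave spore test 187 days ago vs limit 365 → met
5. professional liability coverage $400,000 ≥ $350,000 → met
6. condition 'performs piercings' holds; health department inspection 204 days ago vs limit 270 → met
7. client consent form present → met
8. aftercare instruction sheet absent → not met
9. condition 'serves clients under 18' holds; licensed body piercers 1 < 4 → not met
10. first-aid certification 79 days ago vs limit 90 → met
11. sharps-disposal audit 501 days ago vs limit 540 → met
12. sterilization log absent → not met
Not met: 8, 9, 12

8, 9, 12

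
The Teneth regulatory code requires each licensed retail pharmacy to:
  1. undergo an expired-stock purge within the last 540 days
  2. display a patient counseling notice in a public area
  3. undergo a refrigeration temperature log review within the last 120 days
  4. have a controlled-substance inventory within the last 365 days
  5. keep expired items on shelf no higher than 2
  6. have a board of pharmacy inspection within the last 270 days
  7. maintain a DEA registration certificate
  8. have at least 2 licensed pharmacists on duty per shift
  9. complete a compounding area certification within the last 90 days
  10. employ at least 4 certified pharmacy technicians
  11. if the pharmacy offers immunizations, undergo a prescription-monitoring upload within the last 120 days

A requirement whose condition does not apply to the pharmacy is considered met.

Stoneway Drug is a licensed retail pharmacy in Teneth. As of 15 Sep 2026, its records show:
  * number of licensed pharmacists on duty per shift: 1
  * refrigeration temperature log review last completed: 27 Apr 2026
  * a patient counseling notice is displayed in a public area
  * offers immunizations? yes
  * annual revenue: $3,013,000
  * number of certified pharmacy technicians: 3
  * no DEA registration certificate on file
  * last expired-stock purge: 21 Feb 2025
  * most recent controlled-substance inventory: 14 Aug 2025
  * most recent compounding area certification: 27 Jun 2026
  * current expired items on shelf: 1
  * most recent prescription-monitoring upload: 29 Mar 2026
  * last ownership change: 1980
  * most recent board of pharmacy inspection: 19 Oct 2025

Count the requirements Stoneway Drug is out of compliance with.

1. expired-stock purge 571 days ago vs limit 540 → not met
2. patient counseling notice present → met
3. refrigeration temperature log review 141 days ago vs limit 120 → not met
4. controlled-substance inventory 397 days ago vs limit 365 → not met
5. expired items on shelf 1 ≤ 2 → met
6. board of pharmacy inspection 331 days ago vs limit 270 → not met
7. DEA registration certificate absent → not met
8. licensed pharmacists on duty per shift 1 < 2 → not met
9. compounding area certification 80 days ago vs limit 90 → met
10. certified pharmacy technicians 3 < 4 → not met
11. condition 'offers immunizations' holds; prescription-monitoring upload 170 days ago vs limit 120 → not met
Not met: 8 of 11

8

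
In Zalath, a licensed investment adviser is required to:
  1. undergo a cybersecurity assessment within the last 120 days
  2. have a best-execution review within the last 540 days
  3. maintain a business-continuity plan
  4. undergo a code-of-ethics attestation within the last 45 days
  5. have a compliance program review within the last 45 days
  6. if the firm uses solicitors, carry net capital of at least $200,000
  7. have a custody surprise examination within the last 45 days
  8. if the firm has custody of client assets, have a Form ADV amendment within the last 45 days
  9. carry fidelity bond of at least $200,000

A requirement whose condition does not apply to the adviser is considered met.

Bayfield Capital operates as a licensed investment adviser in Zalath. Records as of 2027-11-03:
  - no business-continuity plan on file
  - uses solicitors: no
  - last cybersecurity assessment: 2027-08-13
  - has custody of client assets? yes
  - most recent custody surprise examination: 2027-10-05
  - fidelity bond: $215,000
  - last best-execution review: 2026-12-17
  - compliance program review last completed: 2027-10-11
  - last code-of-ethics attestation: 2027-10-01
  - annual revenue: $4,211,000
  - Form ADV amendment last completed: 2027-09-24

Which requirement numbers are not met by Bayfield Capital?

1. cybersecurity assessment 82 days ago vs limit 120 → met
2. best-execution review 321 days ago vs limit 540 → met
3. business-continuity plan absent → not met
4. code-of-ethics attestation 33 days ago vs limit 45 → met
5. compliance program review 23 days ago vs limit 45 → met
6. condition 'uses solicitors' does not hold → requirement n/a → met
7. custody surprise examination 29 days ago vs limit 45 → met
8. condition 'has custody of client assets' holds; Form ADV amendment 40 days ago vs limit 45 → met
9. fidelity bond $215,000 ≥ $200,000 → met
Not met: 3

3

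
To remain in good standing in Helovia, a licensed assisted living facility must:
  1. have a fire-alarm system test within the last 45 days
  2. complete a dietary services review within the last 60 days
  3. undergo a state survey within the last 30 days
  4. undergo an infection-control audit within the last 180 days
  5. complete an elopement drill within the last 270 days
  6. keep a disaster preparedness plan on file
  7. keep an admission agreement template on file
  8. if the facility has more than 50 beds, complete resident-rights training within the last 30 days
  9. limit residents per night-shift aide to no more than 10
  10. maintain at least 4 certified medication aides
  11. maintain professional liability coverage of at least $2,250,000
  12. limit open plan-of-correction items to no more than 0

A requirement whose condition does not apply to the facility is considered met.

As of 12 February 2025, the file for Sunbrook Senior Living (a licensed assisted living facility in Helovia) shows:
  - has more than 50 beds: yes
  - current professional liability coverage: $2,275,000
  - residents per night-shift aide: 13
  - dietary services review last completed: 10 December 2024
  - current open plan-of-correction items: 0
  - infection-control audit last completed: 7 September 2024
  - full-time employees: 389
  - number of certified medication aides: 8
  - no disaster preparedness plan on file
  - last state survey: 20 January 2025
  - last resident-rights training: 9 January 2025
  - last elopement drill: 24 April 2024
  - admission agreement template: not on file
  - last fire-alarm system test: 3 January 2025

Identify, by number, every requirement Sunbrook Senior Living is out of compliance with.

2, 5, 6, 7, 8, 9

1. fire-alarm system test 40 days ago vs limit 45 → met
2. dietary services review 64 days ago vs limit 60 → not met
3. state survey 23 days ago vs limit 30 → met
4. infection-control audit 158 days ago vs limit 180 → met
5. elopement drill 294 days ago vs limit 270 → not met
6. disaster preparedness plan absent → not met
7. admission agreement template absent → not met
8. condition 'has more than 50 beds' holds; resident-rights training 34 days ago vs limit 30 → not met
9. residents per night-shift aide 13 > 10 → not met
10. certified medication aides 8 ≥ 4 → met
11. professional liability coverage $2,275,000 ≥ $2,250,000 → met
12. open plan-of-correction items 0 ≤ 0 → met
Not met: 2, 5, 6, 7, 8, 9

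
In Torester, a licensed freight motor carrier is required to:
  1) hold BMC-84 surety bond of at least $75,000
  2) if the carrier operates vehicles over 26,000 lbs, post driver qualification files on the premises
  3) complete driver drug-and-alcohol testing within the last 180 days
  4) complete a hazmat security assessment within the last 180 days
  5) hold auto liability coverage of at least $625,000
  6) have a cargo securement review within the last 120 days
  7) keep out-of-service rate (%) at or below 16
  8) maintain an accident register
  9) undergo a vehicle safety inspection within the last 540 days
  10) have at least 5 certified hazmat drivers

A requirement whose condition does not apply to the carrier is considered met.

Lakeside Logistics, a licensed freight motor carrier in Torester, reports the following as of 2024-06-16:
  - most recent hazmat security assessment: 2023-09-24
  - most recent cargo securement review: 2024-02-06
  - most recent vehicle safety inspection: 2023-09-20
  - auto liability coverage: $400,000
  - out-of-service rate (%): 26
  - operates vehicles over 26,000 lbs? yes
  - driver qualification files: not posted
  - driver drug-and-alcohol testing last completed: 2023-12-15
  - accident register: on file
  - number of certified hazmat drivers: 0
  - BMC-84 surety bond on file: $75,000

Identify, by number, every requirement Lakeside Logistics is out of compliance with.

2, 3, 4, 5, 6, 7, 10

1. BMC-84 surety bond $75,000 ≥ $75,000 → met
2. condition 'operates vehicles over 26,000 lbs' holds; driver qualification files absent → not met
3. driver drug-and-alcohol testing 184 days ago vs limit 180 → not met
4. hazmat security assessment 266 days ago vs limit 180 → not met
5. auto liability coverage $400,000 < $625,000 → not met
6. cargo securement review 131 days ago vs limit 120 → not met
7. out-of-service rate (%) 26 > 16 → not met
8. accident register present → met
9. vehicle safety inspection 270 days ago vs limit 540 → met
10. certified hazmat drivers 0 < 5 → not met
Not met: 2, 3, 4, 5, 6, 7, 10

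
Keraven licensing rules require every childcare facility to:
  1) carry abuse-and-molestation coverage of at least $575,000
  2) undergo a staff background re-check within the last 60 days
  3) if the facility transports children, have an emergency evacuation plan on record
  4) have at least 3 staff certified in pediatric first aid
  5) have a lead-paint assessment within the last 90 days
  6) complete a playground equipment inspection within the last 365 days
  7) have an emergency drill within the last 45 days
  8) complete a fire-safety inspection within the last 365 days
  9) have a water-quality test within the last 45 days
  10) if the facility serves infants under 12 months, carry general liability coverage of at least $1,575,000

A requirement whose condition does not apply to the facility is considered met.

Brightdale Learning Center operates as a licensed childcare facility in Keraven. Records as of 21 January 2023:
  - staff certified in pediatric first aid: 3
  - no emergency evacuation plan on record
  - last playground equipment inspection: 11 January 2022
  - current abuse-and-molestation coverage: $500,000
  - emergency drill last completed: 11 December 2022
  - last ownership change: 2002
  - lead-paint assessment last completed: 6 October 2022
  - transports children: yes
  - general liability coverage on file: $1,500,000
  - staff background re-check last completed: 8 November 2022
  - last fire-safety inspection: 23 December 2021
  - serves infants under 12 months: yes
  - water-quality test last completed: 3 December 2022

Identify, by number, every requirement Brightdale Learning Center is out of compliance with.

1, 2, 3, 5, 6, 8, 9, 10

1. abuse-and-molestation coverage $500,000 < $575,000 → not met
2. staff background re-check 74 days ago vs limit 60 → not met
3. condition 'transports children' holds; emergency evacuation plan absent → not met
4. staff certified in pediatric first aid 3 ≥ 3 → met
5. lead-paint assessment 107 days ago vs limit 90 → not met
6. playground equipment inspection 375 days ago vs limit 365 → not met
7. emergency drill 41 days ago vs limit 45 → met
8. fire-safety inspection 394 days ago vs limit 365 → not met
9. water-quality test 49 days ago vs limit 45 → not met
10. condition 'serves infants under 12 months' holds; general liability coverage $1,500,000 < $1,575,000 → not met
Not met: 1, 2, 3, 5, 6, 8, 9, 10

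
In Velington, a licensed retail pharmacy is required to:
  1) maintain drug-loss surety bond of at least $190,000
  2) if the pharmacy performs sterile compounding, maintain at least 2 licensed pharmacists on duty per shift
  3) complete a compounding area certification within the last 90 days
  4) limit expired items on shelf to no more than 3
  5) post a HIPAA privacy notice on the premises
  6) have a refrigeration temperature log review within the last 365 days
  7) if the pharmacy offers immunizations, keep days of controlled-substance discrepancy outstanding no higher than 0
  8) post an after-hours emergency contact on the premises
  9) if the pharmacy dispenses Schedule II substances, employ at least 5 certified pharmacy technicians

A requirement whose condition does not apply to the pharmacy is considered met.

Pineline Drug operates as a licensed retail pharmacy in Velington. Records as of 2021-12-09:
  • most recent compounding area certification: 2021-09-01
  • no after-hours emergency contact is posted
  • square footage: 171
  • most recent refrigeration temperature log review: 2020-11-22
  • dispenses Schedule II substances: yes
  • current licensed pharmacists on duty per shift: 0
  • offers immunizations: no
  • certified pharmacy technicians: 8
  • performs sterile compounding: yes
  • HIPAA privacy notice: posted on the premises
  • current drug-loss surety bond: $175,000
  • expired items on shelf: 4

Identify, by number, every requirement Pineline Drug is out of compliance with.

1, 2, 3, 4, 6, 8

1. drug-loss surety bond $175,000 < $190,000 → not met
2. condition 'performs sterile compounding' holds; licensed pharmacists on duty per shift 0 < 2 → not met
3. compounding area certification 99 days ago vs limit 90 → not met
4. expired items on shelf 4 > 3 → not met
5. HIPAA privacy notice present → met
6. refrigeration temperature log review 382 days ago vs limit 365 → not met
7. condition 'offers immunizations' does not hold → requirement n/a → met
8. after-hours emergency contact absent → not met
9. condition 'dispenses Schedule II substances' holds; certified pharmacy technicians 8 ≥ 5 → met
Not met: 1, 2, 3, 4, 6, 8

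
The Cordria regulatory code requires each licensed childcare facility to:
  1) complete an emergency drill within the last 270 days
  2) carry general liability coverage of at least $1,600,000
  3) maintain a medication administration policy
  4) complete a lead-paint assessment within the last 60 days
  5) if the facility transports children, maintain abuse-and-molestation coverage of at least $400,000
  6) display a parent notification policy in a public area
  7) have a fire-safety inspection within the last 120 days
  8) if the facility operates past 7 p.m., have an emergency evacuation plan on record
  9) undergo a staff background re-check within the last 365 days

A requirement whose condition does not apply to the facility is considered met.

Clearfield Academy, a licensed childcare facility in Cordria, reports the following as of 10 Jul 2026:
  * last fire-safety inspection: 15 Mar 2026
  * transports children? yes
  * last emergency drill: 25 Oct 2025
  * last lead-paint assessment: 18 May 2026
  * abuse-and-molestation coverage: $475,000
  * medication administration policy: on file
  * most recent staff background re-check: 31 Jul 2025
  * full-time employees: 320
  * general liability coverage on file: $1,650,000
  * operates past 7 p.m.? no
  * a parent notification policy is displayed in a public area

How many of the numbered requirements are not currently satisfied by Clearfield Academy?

1. emergency drill 258 days ago vs limit 270 → met
2. general liability coverage $1,650,000 ≥ $1,600,000 → met
3. medication administration policy present → met
4. lead-paint assessment 53 days ago vs limit 60 → met
5. condition 'transports children' holds; abuse-and-molestation coverage $475,000 ≥ $400,000 → met
6. parent notification policy present → met
7. fire-safety inspection 117 days ago vs limit 120 → met
8. condition 'operates past 7 p.m.' does not hold → requirement n/a → met
9. staff background re-check 344 days ago vs limit 365 → met
Not met: 0 of 9

0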